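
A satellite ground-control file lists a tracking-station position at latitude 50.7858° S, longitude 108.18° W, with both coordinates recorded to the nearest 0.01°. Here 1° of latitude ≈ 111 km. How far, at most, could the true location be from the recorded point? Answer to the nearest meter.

657 meters

Rounding to 2 decimal places leaves each coordinate within ±0.005° of the true value.
North–south component: 0.005° × 111000 = 555 m.
Longitude error → 0.005 × 111000 × cos 50.7858° = 0.005 × 111000 × 0.6322 ≈ 350.883 m.
Worst case both components are at the extreme and orthogonal: √(555² + 350.883²) ≈ 656.615 m.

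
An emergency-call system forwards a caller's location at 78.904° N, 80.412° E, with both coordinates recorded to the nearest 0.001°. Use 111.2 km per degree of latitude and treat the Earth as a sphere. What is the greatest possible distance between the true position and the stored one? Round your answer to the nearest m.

Rounding to 3 decimal places leaves each coordinate within ±0.0005° of the true value.
Latitude error → 0.0005 × 111200 = 55.6 m along the meridian.
East–west component at 78.904°: 0.0005° × 111200 × cos 78.904° ≈ 0.0005 × 21400.8 ≈ 10.7004 m.
Worst case both components are at the extreme and orthogonal: √(55.6² + 10.7004²) ≈ 56.6203 m.

57 m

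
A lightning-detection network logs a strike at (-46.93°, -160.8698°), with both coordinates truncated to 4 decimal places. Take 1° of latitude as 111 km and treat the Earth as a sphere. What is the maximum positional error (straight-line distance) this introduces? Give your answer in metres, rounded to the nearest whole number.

13 metres

Truncating at 4 decimal places can drop up to a full unit in the last place, so each coordinate may be off by as much as 0.0001°.
N–S: 0.0001° × 111000 m/° = 11.1 m.
East–west component at 46.93°: 0.0001° × 111000 × cos 46.93° ≈ 0.0001 × 75800.9 ≈ 7.58009 m.
Combining orthogonally: (11.1² + 7.58009²)^½ ≈ 13.4413 m.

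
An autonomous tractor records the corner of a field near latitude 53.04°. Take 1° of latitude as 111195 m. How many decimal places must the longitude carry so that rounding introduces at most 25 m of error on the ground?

4

At 53.04° one degree of longitude covers 111195 × cos 53.04° ≈ 111195 × 0.6013 ≈ 66856.8 m.
Rounding to N decimal places gives at most 0.5 × 10⁻ᴺ degrees of error, i.e. 0.5 × 10⁻ᴺ × 66856.8 m.
Need 0.5 × 66856.8 × 10⁻ᴺ ≤ 25 → 10⁻ᴺ ≤ 7.479e-04, so N ≥ 3.13.
At 3 places the error can reach 33.4 m, but 4 places keeps it to 3.34 m.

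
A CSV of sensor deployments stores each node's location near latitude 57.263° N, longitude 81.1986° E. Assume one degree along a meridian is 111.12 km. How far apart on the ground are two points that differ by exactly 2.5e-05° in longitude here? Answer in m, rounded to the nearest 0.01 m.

1.50 m

One degree of longitude here spans 111120 × cos 57.263° = 111120 × 0.5408 ≈ 60091.9 m; 2.5e-05° of that is 1.5023 m.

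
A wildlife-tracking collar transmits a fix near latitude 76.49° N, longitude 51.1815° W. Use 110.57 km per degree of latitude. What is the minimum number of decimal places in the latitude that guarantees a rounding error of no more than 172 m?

3

One degree of latitude covers 110570 m.
With N decimal places the half-ulp bound is 0.5·10⁻ᴺ°, or 0.5·10⁻ᴺ × 110570 m on the ground.
Setting 55285 × 10⁻ᴺ ≤ 172 gives 10ᴺ ≥ 321.4, i.e. N ≥ 2.51.
At 2 places the error can reach 553 m, but 3 places keeps it to 55.3 m.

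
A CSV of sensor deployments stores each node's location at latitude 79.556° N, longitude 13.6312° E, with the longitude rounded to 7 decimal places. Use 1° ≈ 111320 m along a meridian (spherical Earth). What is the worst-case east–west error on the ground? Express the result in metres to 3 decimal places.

0.001 metres

Rounding to 7 decimal places leaves the longitude within ±5e-08° of the true value.
At latitude 79.556° a degree of longitude spans 111320 m × cos 79.556° = 111320 × 0.1813 ≈ 20179.5 m.
Maximum E–W displacement: 5e-08 × 20179.5 = 0.00100897 m.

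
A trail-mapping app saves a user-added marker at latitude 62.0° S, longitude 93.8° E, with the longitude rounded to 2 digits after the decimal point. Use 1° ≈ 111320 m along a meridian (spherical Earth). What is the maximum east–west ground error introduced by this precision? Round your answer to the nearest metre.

Rounding to 2 decimal places leaves the longitude within ±0.005° of the true value.
One degree of longitude at 62° is 111320 × cos 62° ≈ 111320 × 0.4695 = 52261.6 m.
Maximum E–W displacement: 0.005 × 52261.6 = 261.308 m.

261 metres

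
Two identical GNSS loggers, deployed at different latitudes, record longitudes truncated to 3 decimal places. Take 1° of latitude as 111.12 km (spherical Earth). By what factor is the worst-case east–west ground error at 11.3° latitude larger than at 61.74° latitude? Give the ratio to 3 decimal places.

2.071

Truncating at 3 decimal places can drop up to a full unit in the last place, so the longitude may be off by as much as 0.001°.
Error at 11.3° = 0.001° × 111120 × cos 11.3° ≈ 111.12 × 0.9806 = 108.97 m.
At 61.74°: 0.001° × 111120 × cos 61.74° = 0.001 × 111120 × 0.4735 ≈ 52.612 m.
The ratio reduces to cos 11.3° / cos 61.74° = 0.9806/0.4735 ≈ 2.0711.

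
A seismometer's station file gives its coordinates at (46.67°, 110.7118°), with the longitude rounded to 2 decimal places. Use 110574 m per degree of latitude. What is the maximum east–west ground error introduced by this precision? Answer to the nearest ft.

1245 ft

Rounding to 2 decimal places leaves the longitude within ±0.005° of the true value.
One degree of longitude at 46.67° is 110574 × cos 46.67° ≈ 110574 × 0.6862 = 75875.8 m.
East–west error: 0.005° × 75875.8 m/° ≈ 379.379 m.
In feet: 379.379 m ÷ 0.3048 ≈ 1244.7 ft.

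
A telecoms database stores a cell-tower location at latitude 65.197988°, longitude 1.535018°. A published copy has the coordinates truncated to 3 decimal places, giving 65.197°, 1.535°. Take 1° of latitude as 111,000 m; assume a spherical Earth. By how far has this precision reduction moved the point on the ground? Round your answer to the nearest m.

110 m

The latitude changed by +0.000988° and the longitude by +0.000018°.
N–S: 0.000988° × 111000 m/° = 109.668 m.
E–W at 65.197°: 0.000018° × 111000 × cos 65.197° = 0.000018 × 111000 × 0.4195 ≈ 0.83816 m.
Combined displacement = (109.668² + 0.83816²)^½ ≈ 109.671 m.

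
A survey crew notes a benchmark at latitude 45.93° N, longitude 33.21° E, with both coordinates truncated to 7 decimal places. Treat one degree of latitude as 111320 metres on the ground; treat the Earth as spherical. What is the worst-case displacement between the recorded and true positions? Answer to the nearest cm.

Truncating at 7 decimal places can drop up to a full unit in the last place, so each coordinate may be off by as much as 1e-07°.
N–S: 1e-07° × 111320 m/° = 0.011132 m.
Longitude error → 1e-07 × 111320 × cos 45.93° = 1e-07 × 111320 × 0.6955 ≈ 0.00774271 m.
Combining orthogonally: (0.011132² + 0.00774271²)^½ ≈ 0.0135599 m.
That is 0.0135599 m = 1.356 cm.

1 cm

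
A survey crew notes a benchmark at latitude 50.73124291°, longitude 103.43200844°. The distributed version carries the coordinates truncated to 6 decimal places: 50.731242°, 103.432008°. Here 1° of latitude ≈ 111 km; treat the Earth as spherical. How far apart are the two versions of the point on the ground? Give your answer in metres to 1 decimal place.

Δlat = 50.73124291 − 50.731242 = +0.00000091°; Δlon = 103.43200844 − 103.432008 = +0.00000044°.
N–S: 0.00000091° × 111000 m/° = 0.10101 m.
East–west at this latitude: 0.00000044° × 111000 × cos 50.7312° ≈ 0.00000044 × 70258.4 = 0.0309137 m.
Hypotenuse of the two orthogonal shifts: √(0.10101² + 0.0309137²) = 0.105635 m.

0.1 metres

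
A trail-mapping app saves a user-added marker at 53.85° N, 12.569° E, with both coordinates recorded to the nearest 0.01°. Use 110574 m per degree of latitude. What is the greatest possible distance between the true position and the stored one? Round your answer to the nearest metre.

Rounding to 2 decimal places leaves each coordinate within ±0.005° of the true value.
N–S: 0.005° × 110574 m/° = 552.87 m.
Longitude error → 0.005 × 110574 × cos 53.85° = 0.005 × 110574 × 0.5899 ≈ 326.139 m.
Worst case both components are at the extreme and orthogonal: √(552.87² + 326.139²) ≈ 641.897 m.

642 metres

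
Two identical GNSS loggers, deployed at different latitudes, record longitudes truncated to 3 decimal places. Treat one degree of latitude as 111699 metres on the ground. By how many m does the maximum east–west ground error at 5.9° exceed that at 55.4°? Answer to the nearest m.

Truncating at 3 decimal places can drop up to a full unit in the last place, so the longitude may be off by as much as 0.001°.
At 5.9°: 0.001° × 111699 × cos 5.9° = 0.001 × 111699 × 0.9947 ≈ 111.11 m.
At 55.4°: 0.001° × 111699 × cos 55.4° = 0.001 × 111699 × 0.5678 ≈ 63.428 m.
Difference: 111.11 − 63.428 = 47.68 m.

48 m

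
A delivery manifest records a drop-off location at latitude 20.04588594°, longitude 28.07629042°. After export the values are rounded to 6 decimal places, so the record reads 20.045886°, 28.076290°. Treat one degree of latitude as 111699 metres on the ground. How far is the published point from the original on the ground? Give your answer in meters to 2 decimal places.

0.04 meters

The latitude changed by -0.00000006° and the longitude by +0.00000042°.
North–south shift: -0.00000006 × 111699 = -0.00670194 m.
East–west at this latitude: 0.00000042° × 111699 × cos 20.0459° ≈ 0.00000042 × 104932 = 0.0440715 m.
Distance: √(0.00670194² + 0.0440715²) ≈ 0.0445781 m.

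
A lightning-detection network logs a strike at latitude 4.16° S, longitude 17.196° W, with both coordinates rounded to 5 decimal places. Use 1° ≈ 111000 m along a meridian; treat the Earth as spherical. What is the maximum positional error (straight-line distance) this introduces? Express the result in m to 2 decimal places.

Rounding to 5 decimal places leaves each coordinate within ±5e-06° of the true value.
North–south component: 5e-06° × 111000 = 0.555 m.
Longitude error → 5e-06 × 111000 × cos 4.16° = 5e-06 × 111000 × 0.9974 ≈ 0.553538 m.
Combining orthogonally: (0.555² + 0.553538²)^½ ≈ 0.783855 m.

0.78 m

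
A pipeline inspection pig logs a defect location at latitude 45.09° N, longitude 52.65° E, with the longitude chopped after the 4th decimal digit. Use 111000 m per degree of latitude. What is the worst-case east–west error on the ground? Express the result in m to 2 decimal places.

Truncating at 4 decimal places can drop up to a full unit in the last place, so the longitude may be off by as much as 0.0001°.
Parallels shrink by cos φ, so at 45.09° a degree of longitude is 111000 × 0.7060 ≈ 78365.5 m.
East–west error: 0.0001° × 78365.5 m/° ≈ 7.83655 m.

7.84 m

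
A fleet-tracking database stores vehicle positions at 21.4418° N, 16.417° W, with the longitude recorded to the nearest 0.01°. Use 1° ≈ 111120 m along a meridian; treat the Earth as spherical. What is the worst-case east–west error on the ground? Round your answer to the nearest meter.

517 meters

Rounding to 2 decimal places leaves the longitude within ±0.005° of the true value.
Parallels shrink by cos φ, so at 21.4418° a degree of longitude is 111120 × 0.9308 ≈ 103429 m.
Maximum E–W displacement: 0.005 × 103429 = 517.147 m.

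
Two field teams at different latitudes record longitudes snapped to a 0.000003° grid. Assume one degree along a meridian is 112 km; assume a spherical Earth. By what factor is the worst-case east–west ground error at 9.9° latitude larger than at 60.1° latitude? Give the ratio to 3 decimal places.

With a 0.000003° grid the true value lies within half a step, ±0.000003°/2 = ±1.5e-06°, of the stored one.
At 9.9°: 1.5e-06° × 112000 × cos 9.9° = 1.5e-06 × 112000 × 0.9851 ≈ 0.1655 m.
At 60.1°: 1.5e-06° × 112000 × cos 60.1° = 1.5e-06 × 112000 × 0.4985 ≈ 0.083746 m.
The ratio reduces to cos 9.9° / cos 60.1° = 0.9851/0.4985 ≈ 1.9762.

1.976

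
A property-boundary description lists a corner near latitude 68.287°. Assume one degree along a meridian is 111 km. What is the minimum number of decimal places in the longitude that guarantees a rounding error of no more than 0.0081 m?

At 68.287° one degree of longitude covers 111000 × cos 68.287° ≈ 111000 × 0.3700 ≈ 41065.3 m.
With N decimal places the half-ulp bound is 0.5·10⁻ᴺ°, or 0.5·10⁻ᴺ × 41065.3 m on the ground.
Need 0.5 × 41065.3 × 10⁻ᴺ ≤ 0.0081 → 10⁻ᴺ ≤ 3.945e-07, so N ≥ 6.40.
At 6 places the error can reach 0.0205 m, but 7 places keeps it to 0.00205 m.

7 decimal places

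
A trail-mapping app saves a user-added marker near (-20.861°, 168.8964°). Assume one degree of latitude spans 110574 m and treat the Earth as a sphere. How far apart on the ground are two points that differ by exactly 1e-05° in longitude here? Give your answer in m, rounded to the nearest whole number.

1 m

One degree of longitude here spans 110574 × cos 20.861° = 110574 × 0.9344 ≈ 103326 m; 1e-05° of that is 1.03326 m.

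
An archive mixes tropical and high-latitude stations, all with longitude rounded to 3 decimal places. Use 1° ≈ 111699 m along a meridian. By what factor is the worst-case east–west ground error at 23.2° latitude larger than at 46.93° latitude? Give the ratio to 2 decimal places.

1.35

Rounding to 3 decimal places leaves the longitude within ±0.0005° of the true value.
Error at 23.2° = 0.0005° × 111699 × cos 23.2° ≈ 55.849 × 0.9191 = 51.333 m.
At 46.93°: 0.0005° × 111699 × cos 46.93° = 0.0005 × 111699 × 0.6829 ≈ 38.139 m.
Ratio: 51.333 / 38.139 = cos 23.2° / cos 46.93° ≈ 1.3459.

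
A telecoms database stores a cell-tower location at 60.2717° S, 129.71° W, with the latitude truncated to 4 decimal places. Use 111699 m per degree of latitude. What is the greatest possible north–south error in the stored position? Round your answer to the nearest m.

11 m

Truncating at 4 decimal places can drop up to a full unit in the last place, so the latitude may be off by as much as 0.0001°.
Along the meridian that is 0.0001° × 111699 m/° = 11.1699 m.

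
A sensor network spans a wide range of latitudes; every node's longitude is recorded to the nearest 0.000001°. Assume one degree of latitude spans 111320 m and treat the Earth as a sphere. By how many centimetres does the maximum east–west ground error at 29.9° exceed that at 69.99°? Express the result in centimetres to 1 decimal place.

Rounding to 6 decimal places leaves the longitude within ±5e-07° of the true value.
Error at 29.9° = 5e-07° × 111320 × cos 29.9° ≈ 0.05566 × 0.8669 = 0.048251 m.
Error at 69.99° = 5e-07° × 111320 × cos 69.99° ≈ 0.05566 × 0.3422 = 0.019046 m.
So the lower-latitude error exceeds the higher by 0.048251 − 0.019046 = 0.029206 m.
That is 0.0292055 m = 2.9206 cm.

2.9 centimetres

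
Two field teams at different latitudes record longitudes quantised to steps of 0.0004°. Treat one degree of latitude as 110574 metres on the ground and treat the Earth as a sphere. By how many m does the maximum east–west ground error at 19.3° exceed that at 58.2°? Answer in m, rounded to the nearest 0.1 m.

9.2 m

With a 0.0004° grid the true value lies within half a step, ±0.0004°/2 = ±0.0002°, of the stored one.
Error at 19.3° = 0.0002° × 110574 × cos 19.3° ≈ 22.115 × 0.9438 = 20.872 m.
Error at 58.2° = 0.0002° × 110574 × cos 58.2° ≈ 22.115 × 0.5270 = 11.654 m.
Difference: 20.872 − 11.654 = 9.2184 m.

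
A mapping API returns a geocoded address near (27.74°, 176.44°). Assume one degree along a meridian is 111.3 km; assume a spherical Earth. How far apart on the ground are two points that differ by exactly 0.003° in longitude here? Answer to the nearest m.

At 27.74° a degree of longitude is 111300 × cos 27.74° ≈ 98508.2 m, so 0.003° corresponds to 295.525 m.

296 m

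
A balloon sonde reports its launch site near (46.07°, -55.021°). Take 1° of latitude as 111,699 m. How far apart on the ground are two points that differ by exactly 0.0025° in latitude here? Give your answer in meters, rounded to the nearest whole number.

Along a meridian 0.0025° is 0.0025 × 111699 = 279.248 m.

279 meters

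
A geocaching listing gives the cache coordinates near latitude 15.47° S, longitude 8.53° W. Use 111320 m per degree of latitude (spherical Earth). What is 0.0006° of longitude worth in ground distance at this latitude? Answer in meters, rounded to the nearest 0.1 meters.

One degree of longitude here spans 111320 × cos 15.47° = 111320 × 0.9638 ≈ 107287 m; 0.0006° of that is 64.3721 m.

64.4 meters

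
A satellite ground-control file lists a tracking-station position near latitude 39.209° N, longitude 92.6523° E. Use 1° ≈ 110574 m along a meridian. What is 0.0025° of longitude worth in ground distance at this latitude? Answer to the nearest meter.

0.0025° of longitude at 39.209° is 0.0025 × 110574 × cos 39.209° ≈ 0.0025 × 85677.7 = 214.194 m.

214 meters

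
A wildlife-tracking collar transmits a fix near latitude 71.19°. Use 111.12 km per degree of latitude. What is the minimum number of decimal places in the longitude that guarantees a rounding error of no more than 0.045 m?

6 decimal places

At 71.19° one degree of longitude covers 111120 × cos 71.19° ≈ 111120 × 0.3224 ≈ 35828.5 m.
N decimal places → at most half a unit in the last place, 0.5 × 10⁻ᴺ° = 35828.5/2 × 10⁻ᴺ m.
Setting 17914.3 × 10⁻ᴺ ≤ 0.045 gives 10ᴺ ≥ 3.981e+05, i.e. N ≥ 5.60.
N = 5 would give 0.179 m (too coarse); N = 6 gives 0.0179 m ≤ 0.045 m.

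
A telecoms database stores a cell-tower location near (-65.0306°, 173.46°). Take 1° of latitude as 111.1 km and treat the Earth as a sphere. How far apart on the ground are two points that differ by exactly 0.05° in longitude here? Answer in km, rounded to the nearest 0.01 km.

At 65.0306° a degree of longitude is 111100 × cos 65.0306° ≈ 46899.1 m, so 0.05° corresponds to 2344.96 m.
That is 2344.96 m = 2.345 km.

2.34 km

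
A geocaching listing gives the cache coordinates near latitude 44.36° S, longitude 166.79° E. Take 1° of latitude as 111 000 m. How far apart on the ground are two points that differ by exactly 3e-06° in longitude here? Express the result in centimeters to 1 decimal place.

One degree of longitude here spans 111000 × cos 44.36° = 111000 × 0.7150 ≈ 79360.7 m; 3e-06° of that is 0.238082 m.
That is 0.238082 m = 23.808 cm.

23.8 centimeters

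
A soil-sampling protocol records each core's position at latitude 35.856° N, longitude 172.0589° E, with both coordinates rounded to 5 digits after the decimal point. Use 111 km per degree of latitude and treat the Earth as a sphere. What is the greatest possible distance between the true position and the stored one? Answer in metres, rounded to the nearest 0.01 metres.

Rounding to 5 decimal places leaves each coordinate within ±5e-06° of the true value.
North–south component: 5e-06° × 111000 = 0.555 m.
Longitude error → 5e-06 × 111000 × cos 35.856° = 5e-06 × 111000 × 0.8105 ≈ 0.449823 m.
The two errors are perpendicular, so the maximum displacement is √(0.555² + 0.449823²) ≈ 0.714399 m.

0.71 metres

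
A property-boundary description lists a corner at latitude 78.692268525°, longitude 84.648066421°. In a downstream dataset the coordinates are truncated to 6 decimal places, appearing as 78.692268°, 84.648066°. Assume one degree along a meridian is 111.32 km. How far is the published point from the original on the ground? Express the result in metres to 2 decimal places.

The latitude changed by +0.000000525° and the longitude by +0.000000421°.
N–S: 0.000000525° × 111320 m/° = 0.058443 m.
East–west at this latitude: 0.000000421° × 111320 × cos 78.6923° ≈ 0.000000421 × 21827.5 = 0.00918936 m.
Hypotenuse of the two orthogonal shifts: √(0.058443² + 0.00918936²) = 0.059161 m.

0.06 metres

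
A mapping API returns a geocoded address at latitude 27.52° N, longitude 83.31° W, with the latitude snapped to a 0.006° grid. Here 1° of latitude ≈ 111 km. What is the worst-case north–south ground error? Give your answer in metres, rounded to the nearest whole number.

With a 0.006° grid the true value lies within half a step, ±0.006°/2 = ±0.003°, of the stored one.
North–south distance: 0.003° × 111000 m/° = 333 m.

333 metres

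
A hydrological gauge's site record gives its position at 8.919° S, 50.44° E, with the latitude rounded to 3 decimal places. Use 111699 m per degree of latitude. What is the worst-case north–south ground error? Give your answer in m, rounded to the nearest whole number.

Rounding to 3 decimal places leaves the latitude within ±0.0005° of the true value.
Along the meridian that is 0.0005° × 111699 m/° = 55.8495 m.

56 m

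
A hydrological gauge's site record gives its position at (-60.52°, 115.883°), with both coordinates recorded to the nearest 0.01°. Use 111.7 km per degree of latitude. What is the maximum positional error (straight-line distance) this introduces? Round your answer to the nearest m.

Rounding to 2 decimal places leaves each coordinate within ±0.005° of the true value.
North–south component: 0.005° × 111700 = 558.5 m.
Longitude error → 0.005 × 111700 × cos 60.52° = 0.005 × 111700 × 0.4921 ≈ 274.849 m.
Worst case both components are at the extreme and orthogonal: √(558.5² + 274.849²) ≈ 622.466 m.

622 m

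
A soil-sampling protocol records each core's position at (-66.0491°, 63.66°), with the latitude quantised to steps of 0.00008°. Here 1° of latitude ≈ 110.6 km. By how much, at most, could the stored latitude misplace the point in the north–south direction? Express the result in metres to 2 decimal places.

With a 0.00008° grid the true value lies within half a step, ±0.00008°/2 = ±4e-05°, of the stored one.
North–south distance: 4e-05° × 110600 m/° = 4.424 m.

4.42 metres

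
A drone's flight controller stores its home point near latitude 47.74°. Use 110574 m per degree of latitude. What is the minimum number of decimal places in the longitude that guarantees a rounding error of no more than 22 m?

4

At 47.74° one degree of longitude covers 110574 × cos 47.74° ≈ 110574 × 0.6725 ≈ 74360.6 m.
Rounding to N decimal places gives at most 0.5 × 10⁻ᴺ degrees of error, i.e. 0.5 × 10⁻ᴺ × 74360.6 m.
Setting 37180.3 × 10⁻ᴺ ≤ 22 gives 10ᴺ ≥ 1690, i.e. N ≥ 3.23.
So 4 decimal places suffice (3.72 m); 3 would allow up to 37.2 m.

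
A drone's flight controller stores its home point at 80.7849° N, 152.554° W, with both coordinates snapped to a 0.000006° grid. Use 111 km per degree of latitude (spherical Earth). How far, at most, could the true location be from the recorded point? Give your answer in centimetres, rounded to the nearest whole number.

34 centimetres

With a 0.000006° grid the true value lies within half a step, ±0.000006°/2 = ±3e-06°, of the stored one.
North–south component: 3e-06° × 111000 = 0.333 m.
E–W at 80.7849°: 3e-06° × 111000 × cos 80.7849° = 3e-06 × 111000 × 0.1601 ≈ 0.0533271 m.
Worst case both components are at the extreme and orthogonal: √(0.333² + 0.0533271²) ≈ 0.337243 m.
That is 0.337243 m = 33.724 cm.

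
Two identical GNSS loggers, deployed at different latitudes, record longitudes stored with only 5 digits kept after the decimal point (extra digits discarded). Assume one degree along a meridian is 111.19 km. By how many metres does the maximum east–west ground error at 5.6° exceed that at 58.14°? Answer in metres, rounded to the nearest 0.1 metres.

0.5 metres

Truncating at 5 decimal places can drop up to a full unit in the last place, so the longitude may be off by as much as 1e-05°.
Error at 5.6° = 1e-05° × 111190 × cos 5.6° ≈ 1.1119 × 0.9952 = 1.1066 m.
Error at 58.14° = 1e-05° × 111190 × cos 58.14° ≈ 1.1119 × 0.5278 = 0.58691 m.
So the lower-latitude error exceeds the higher by 1.1066 − 0.58691 = 0.51968 m.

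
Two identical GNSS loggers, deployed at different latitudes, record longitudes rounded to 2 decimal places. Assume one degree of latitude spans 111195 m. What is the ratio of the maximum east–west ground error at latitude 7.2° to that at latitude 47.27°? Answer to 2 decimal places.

Rounding to 2 decimal places leaves the longitude within ±0.005° of the true value.
At 7.2°: 0.005° × 111195 × cos 7.2° = 0.005 × 111195 × 0.9921 ≈ 551.59 m.
At 47.27°: 0.005° × 111195 × cos 47.27° = 0.005 × 111195 × 0.6785 ≈ 377.25 m.
Ratio: 551.59 / 377.25 = cos 7.2° / cos 47.27° ≈ 1.4621.

1.46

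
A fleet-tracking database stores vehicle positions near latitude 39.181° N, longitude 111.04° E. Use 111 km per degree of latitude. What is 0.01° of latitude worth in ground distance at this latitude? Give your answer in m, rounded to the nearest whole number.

Along a meridian 0.01° is 0.01 × 111000 = 1110 m.

1110 m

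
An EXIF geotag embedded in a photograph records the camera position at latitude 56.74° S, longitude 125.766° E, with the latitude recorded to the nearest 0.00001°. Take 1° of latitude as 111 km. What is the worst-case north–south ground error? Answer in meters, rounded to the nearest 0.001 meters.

Rounding to 5 decimal places leaves the latitude within ±5e-06° of the true value.
Along the meridian that is 5e-06° × 111000 m/° = 0.555 m.

0.555 meters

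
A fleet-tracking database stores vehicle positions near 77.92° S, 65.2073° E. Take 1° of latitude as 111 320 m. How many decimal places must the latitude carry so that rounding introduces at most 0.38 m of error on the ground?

6

One degree of latitude covers 111320 m.
With N decimal places the half-ulp bound is 0.5·10⁻ᴺ°, or 0.5·10⁻ᴺ × 111320 m on the ground.
Need 0.5 × 111320 × 10⁻ᴺ ≤ 0.38 → 10⁻ᴺ ≤ 6.827e-06, so N ≥ 5.17.
At 5 places the error can reach 0.557 m, but 6 places keeps it to 0.0557 m.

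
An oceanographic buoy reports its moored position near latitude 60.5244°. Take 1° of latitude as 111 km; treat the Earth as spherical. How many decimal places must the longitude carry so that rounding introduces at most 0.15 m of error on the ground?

6

At 60.5244° one degree of longitude covers 111000 × cos 60.5244° ≈ 111000 × 0.4921 ≈ 54617.9 m.
N decimal places → at most half a unit in the last place, 0.5 × 10⁻ᴺ° = 54617.9/2 × 10⁻ᴺ m.
Setting 27308.9 × 10⁻ᴺ ≤ 0.15 gives 10ᴺ ≥ 1.821e+05, i.e. N ≥ 5.26.
At 5 places the error can reach 0.273 m, but 6 places keeps it to 0.0273 m.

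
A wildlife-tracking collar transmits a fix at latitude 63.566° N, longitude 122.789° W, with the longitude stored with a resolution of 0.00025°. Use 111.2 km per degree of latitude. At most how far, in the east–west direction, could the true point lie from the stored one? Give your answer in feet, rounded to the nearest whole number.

With a 0.00025° grid the true value lies within half a step, ±0.00025°/2 = ±0.000125°, of the stored one.
One degree of longitude at 63.566° is 111200 × cos 63.566° ≈ 111200 × 0.4452 = 49502.5 m.
Maximum E–W displacement: 0.000125 × 49502.5 = 6.18782 m.
In feet: 6.18782 m ÷ 0.3048 ≈ 20.301 ft.

20 feet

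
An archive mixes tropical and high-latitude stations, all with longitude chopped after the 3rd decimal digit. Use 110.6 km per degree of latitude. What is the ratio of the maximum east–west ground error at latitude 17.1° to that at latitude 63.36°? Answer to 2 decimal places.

Truncating at 3 decimal places can drop up to a full unit in the last place, so the longitude may be off by as much as 0.001°.
Error at 17.1° = 0.001° × 110600 × cos 17.1° ≈ 110.6 × 0.9558 = 105.71 m.
At 63.36°: 0.001° × 110600 × cos 63.36° = 0.001 × 110600 × 0.4484 ≈ 49.591 m.
Ratio: 105.71 / 49.591 = cos 17.1° / cos 63.36° ≈ 2.1316.

2.13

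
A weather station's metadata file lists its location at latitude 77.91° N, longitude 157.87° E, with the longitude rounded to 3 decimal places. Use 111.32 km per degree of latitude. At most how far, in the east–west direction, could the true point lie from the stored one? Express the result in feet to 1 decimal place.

Rounding to 3 decimal places leaves the longitude within ±0.0005° of the true value.
At latitude 77.91° a degree of longitude spans 111320 m × cos 77.91° = 111320 × 0.2094 ≈ 23315.7 m.
East–west error: 0.0005° × 23315.7 m/° ≈ 11.6579 m.
In feet: 11.6579 m ÷ 0.3048 ≈ 38.248 ft.

38.2 feet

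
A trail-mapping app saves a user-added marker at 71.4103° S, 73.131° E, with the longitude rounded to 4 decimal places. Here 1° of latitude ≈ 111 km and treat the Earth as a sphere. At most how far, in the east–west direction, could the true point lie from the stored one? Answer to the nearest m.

Rounding to 4 decimal places leaves the longitude within ±5e-05° of the true value.
Parallels shrink by cos φ, so at 71.4103° a degree of longitude is 111000 × 0.3188 ≈ 35385.6 m.
East–west error: 5e-05° × 35385.6 m/° ≈ 1.76928 m.

2 m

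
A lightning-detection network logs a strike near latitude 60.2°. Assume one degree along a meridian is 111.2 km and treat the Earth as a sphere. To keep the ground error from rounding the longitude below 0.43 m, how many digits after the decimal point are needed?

At 60.2° one degree of longitude covers 111200 × cos 60.2° ≈ 111200 × 0.4970 ≈ 55263.5 m.
With N decimal places the half-ulp bound is 0.5·10⁻ᴺ°, or 0.5·10⁻ᴺ × 55263.5 m on the ground.
Setting 27631.8 × 10⁻ᴺ ≤ 0.43 gives 10ᴺ ≥ 6.426e+04, i.e. N ≥ 4.81.
So 5 decimal places suffice (0.276 m); 4 would allow up to 2.76 m.

5 decimal places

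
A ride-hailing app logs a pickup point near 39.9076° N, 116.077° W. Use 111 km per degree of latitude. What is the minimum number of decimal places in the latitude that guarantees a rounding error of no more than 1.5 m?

One degree of latitude covers 111000 m.
Rounding to N decimal places gives at most 0.5 × 10⁻ᴺ degrees of error, i.e. 0.5 × 10⁻ᴺ × 111000 m.
Need 0.5 × 111000 × 10⁻ᴺ ≤ 1.5 → 10⁻ᴺ ≤ 2.703e-05, so N ≥ 4.57.
N = 4 would give 5.55 m (too coarse); N = 5 gives 0.555 m ≤ 1.5 m.

5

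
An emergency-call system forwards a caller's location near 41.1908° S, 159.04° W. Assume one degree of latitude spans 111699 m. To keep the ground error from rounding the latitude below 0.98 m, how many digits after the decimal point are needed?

5 decimal places

One degree of latitude covers 111699 m.
With N decimal places the half-ulp bound is 0.5·10⁻ᴺ°, or 0.5·10⁻ᴺ × 111699 m on the ground.
Need 0.5 × 111699 × 10⁻ᴺ ≤ 0.98 → 10⁻ᴺ ≤ 1.755e-05, so N ≥ 4.76.
So 5 decimal places suffice (0.558 m); 4 would allow up to 5.58 m.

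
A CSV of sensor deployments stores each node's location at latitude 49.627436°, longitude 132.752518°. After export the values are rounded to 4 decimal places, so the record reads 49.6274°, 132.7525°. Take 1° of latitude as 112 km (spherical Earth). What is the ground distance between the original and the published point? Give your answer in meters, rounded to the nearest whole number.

4 meters

The latitude changed by +0.000036° and the longitude by +0.000018°.
N–S: 0.000036° × 112000 m/° = 4.032 m.
E–W at 49.6274°: 0.000018° × 112000 × cos 49.6274° = 0.000018 × 112000 × 0.6478 ≈ 1.30588 m.
Hypotenuse of the two orthogonal shifts: √(4.032² + 1.30588²) = 4.2382 m.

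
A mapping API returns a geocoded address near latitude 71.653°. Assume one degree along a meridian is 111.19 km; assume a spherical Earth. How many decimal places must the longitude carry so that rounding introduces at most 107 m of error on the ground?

3

At 71.653° one degree of longitude covers 111190 × cos 71.653° ≈ 111190 × 0.3148 ≈ 34999.4 m.
With N decimal places the half-ulp bound is 0.5·10⁻ᴺ°, or 0.5·10⁻ᴺ × 34999.4 m on the ground.
Need 0.5 × 34999.4 × 10⁻ᴺ ≤ 107 → 10⁻ᴺ ≤ 6.114e-03, so N ≥ 2.21.
N = 2 would give 175 m (too coarse); N = 3 gives 17.5 m ≤ 107 m.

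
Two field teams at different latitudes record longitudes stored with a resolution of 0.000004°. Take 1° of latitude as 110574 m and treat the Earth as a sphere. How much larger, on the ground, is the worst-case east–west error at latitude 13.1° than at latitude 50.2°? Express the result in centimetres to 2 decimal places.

With a 0.000004° grid the true value lies within half a step, ±0.000004°/2 = ±2e-06°, of the stored one.
Error at 13.1° = 2e-06° × 110574 × cos 13.1° ≈ 0.22115 × 0.9740 = 0.21539 m.
Error at 50.2° = 2e-06° × 110574 × cos 50.2° ≈ 0.22115 × 0.6401 = 0.14156 m.
So the lower-latitude error exceeds the higher by 0.21539 − 0.14156 = 0.073834 m.
That is 0.0738339 m = 7.3834 cm.

7.38 centimetres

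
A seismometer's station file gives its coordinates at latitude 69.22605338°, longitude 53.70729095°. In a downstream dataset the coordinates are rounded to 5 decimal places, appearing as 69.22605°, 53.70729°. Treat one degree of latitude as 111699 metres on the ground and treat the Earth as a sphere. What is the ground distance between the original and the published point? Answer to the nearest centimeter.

The latitude changed by +0.00000338° and the longitude by +0.00000095°.
N–S: 0.00000338° × 111699 m/° = 0.377543 m.
E–W at 69.2261°: 0.00000095° × 111699 × cos 69.2261° = 0.00000095 × 111699 × 0.3547 ≈ 0.0376367 m.
Hypotenuse of the two orthogonal shifts: √(0.377543² + 0.0376367²) = 0.379414 m.
That is 0.379414 m = 37.941 cm.

38 centimeters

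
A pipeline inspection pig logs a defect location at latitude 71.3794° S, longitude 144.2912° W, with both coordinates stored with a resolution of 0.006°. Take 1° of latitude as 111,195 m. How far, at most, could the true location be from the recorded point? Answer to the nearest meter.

With a 0.006° grid the true value lies within half a step, ±0.006°/2 = ±0.003°, of the stored one.
N–S: 0.003° × 111195 m/° = 333.585 m.
East–west component at 71.3794°: 0.003° × 111195 × cos 71.3794° ≈ 0.003 × 35504.6 ≈ 106.514 m.
Combining orthogonally: (333.585² + 106.514²)^½ ≈ 350.177 m.

350 meters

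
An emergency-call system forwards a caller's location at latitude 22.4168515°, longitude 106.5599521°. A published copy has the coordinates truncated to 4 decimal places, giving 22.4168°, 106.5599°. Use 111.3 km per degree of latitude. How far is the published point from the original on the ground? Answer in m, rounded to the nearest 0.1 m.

7.8 m

Δlat = 22.4168515 − 22.4168 = +0.0000515°; Δlon = 106.5599521 − 106.5599 = +0.0000521°.
N–S: 0.0000515° × 111300 m/° = 5.73195 m.
East–west at this latitude: 0.0000521° × 111300 × cos 22.4168° ≈ 0.0000521 × 102890 = 5.36054 m.
Distance: √(5.73195² + 5.36054²) ≈ 7.84797 m.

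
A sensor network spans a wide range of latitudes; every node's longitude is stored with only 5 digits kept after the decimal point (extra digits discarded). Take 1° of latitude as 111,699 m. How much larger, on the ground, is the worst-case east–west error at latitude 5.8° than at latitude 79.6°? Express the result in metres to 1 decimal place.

0.9 metres

Truncating at 5 decimal places can drop up to a full unit in the last place, so the longitude may be off by as much as 1e-05°.
Error at 5.8° = 1e-05° × 111699 × cos 5.8° ≈ 1.117 × 0.9949 = 1.1113 m.
Error at 79.6° = 1e-05° × 111699 × cos 79.6° ≈ 1.117 × 0.1805 = 0.20164 m.
Difference: 1.1113 − 0.20164 = 0.90963 m.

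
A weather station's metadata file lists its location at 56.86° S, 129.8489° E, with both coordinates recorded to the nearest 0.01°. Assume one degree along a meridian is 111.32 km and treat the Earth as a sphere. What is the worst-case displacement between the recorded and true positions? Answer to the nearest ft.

2081 ft

Rounding to 2 decimal places leaves each coordinate within ±0.005° of the true value.
North–south component: 0.005° × 111320 = 556.6 m.
East–west component at 56.86°: 0.005° × 111320 × cos 56.86° ≈ 0.005 × 60857.2 ≈ 304.286 m.
The two errors are perpendicular, so the maximum displacement is √(556.6² + 304.286²) ≈ 634.345 m.
In feet: 634.345 m ÷ 0.3048 ≈ 2081.2 ft.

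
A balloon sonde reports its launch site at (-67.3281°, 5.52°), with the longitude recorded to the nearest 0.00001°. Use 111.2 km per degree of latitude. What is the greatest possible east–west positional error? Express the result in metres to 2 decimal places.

Rounding to 5 decimal places leaves the longitude within ±5e-06° of the true value.
Parallels shrink by cos φ, so at 67.3281° a degree of longitude is 111200 × 0.3855 ≈ 42862.4 m.
East–west error: 5e-06° × 42862.4 m/° ≈ 0.214312 m.

0.21 metres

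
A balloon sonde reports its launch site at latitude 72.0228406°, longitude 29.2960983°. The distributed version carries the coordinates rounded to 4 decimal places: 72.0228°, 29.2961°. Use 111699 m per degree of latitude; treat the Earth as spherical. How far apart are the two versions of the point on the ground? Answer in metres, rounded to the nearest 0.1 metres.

4.5 metres

Δlat = 72.0228406 − 72.0228 = +0.0000406°; Δlon = 29.2960983 − 29.2961 = -0.0000017°.
North–south shift: 0.0000406 × 111699 = 4.53498 m.
East–west at this latitude: -0.0000017° × 111699 × cos 72.0228° ≈ -0.0000017 × 34474.6 = -0.0586068 m.
Combined displacement = (4.53498² + 0.0586068²)^½ ≈ 4.53536 m.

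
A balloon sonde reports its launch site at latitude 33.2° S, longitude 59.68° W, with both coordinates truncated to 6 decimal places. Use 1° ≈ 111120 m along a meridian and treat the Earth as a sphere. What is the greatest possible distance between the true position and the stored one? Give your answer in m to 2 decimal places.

Truncating at 6 decimal places can drop up to a full unit in the last place, so each coordinate may be off by as much as 1e-06°.
N–S: 1e-06° × 111120 m/° = 0.11112 m.
East–west component at 33.2°: 1e-06° × 111120 × cos 33.2° ≈ 1e-06 × 92981.3 ≈ 0.0929813 m.
Worst case both components are at the extreme and orthogonal: √(0.11112² + 0.0929813²) ≈ 0.14489 m.

0.14 m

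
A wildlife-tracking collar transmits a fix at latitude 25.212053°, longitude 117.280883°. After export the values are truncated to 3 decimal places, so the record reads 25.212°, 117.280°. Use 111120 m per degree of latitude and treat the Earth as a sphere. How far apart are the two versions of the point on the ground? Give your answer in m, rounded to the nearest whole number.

The latitude changed by +0.000053° and the longitude by +0.000883°.
N–S: 0.000053° × 111120 m/° = 5.88936 m.
East–west at this latitude: 0.000883° × 111120 × cos 25.212° ≈ 0.000883 × 100534 = 88.7719 m.
Combined displacement = (5.88936² + 88.7719²)^½ ≈ 88.9671 m.

89 m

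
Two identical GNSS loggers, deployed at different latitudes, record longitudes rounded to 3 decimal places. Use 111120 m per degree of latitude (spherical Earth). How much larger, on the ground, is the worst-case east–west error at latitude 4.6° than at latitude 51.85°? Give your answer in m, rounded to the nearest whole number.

21 m

Rounding to 3 decimal places leaves the longitude within ±0.0005° of the true value.
At 4.6°: 0.0005° × 111120 × cos 4.6° = 0.0005 × 111120 × 0.9968 ≈ 55.381 m.
Error at 51.85° = 0.0005° × 111120 × cos 51.85° ≈ 55.56 × 0.6177 = 34.321 m.
Difference: 55.381 − 34.321 = 21.06 m.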